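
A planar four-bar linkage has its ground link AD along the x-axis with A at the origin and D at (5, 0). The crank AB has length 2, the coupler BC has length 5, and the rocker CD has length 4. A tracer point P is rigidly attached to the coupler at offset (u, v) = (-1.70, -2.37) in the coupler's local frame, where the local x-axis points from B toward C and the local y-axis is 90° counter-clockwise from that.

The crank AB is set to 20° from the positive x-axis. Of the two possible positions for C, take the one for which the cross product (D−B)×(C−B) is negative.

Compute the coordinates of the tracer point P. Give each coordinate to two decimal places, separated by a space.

A=(0,0), D=(5.00,0)
B = A + 2.00·(cos20°, sin20°) = (1.8794, 0.6840)
|BD| = 3.1947
circle(B,5.00) ∩ circle(D,4.00): a=3.0059, h=3.9955
  candidates: C₊=(5.6711,3.9433) cross=12.765; C₋=(3.9601,-3.8625) cross=-12.765
  mode - wants cross < 0 → take C=(3.9601,-3.8625) (cross=-12.765)
ex = (C−B)/|BC| = (0.4161,-0.9093); ey = (0.9093,0.4161)
P = B + -1.70·ex + -2.37·ey = (-0.9831,1.2436)

-0.98 1.24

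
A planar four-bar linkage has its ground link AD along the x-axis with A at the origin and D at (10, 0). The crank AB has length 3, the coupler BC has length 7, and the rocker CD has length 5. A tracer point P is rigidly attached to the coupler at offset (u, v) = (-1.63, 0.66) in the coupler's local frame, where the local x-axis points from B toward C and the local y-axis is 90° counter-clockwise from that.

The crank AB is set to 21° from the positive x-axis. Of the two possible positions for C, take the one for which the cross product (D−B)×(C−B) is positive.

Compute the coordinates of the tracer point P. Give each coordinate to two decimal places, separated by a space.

A=(0,0), D=(10.00,0)
B = A + 3.00·(cos21°, sin21°) = (2.8007, 1.0751)
|BD| = 7.2791
circle(B,7.00) ∩ circle(D,5.00): a=5.2881, h=4.5865
  candidates: C₊=(8.7083,4.8303) cross=33.386; C₋=(7.3534,-4.2421) cross=-33.386
  mode + wants cross > 0 → take C=(8.7083,4.8303) (cross=33.386)
ex = (C−B)/|BC| = (0.8439,0.5365); ey = (-0.5365,0.8439)
P = B + -1.63·ex + 0.66·ey = (1.0711,0.7577)

1.07 0.76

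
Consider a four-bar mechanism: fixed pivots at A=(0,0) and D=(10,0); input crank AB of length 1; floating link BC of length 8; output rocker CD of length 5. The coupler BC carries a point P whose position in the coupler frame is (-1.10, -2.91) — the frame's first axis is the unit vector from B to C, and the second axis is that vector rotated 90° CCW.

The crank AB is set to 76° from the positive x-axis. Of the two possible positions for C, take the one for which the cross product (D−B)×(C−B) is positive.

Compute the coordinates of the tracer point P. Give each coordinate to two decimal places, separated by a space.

0.47 -2.13

A=(0,0), D=(10.00,0)
B = A + 1.00·(cos76°, sin76°) = (0.2419, 0.9703)
|BD| = 9.8062
circle(B,8.00) ∩ circle(D,5.00): a=6.8916, h=4.0627
  candidates: C₊=(7.5017,4.3311) cross=39.839; C₋=(6.6978,-3.7544) cross=-39.839
  mode + wants cross > 0 → take C=(7.5017,4.3311) (cross=39.839)
ex = (C−B)/|BC| = (0.9075,0.4201); ey = (-0.4201,0.9075)
P = B + -1.10·ex + -2.91·ey = (0.4662,-2.1326)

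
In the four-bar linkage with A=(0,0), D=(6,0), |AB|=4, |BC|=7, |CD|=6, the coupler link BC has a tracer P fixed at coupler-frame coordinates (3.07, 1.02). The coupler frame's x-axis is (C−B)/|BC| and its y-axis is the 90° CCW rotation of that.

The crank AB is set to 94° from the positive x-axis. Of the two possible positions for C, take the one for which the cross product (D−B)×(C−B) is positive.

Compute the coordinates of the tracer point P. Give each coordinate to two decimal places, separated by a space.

2.37 5.84

A=(0,0), D=(6.00,0)
B = A + 4.00·(cos94°, sin94°) = (-0.2790, 3.9903)
|BD| = 7.4396
circle(B,7.00) ∩ circle(D,6.00): a=4.5935, h=5.2820
  candidates: C₊=(6.4309,5.9845) cross=39.296; C₋=(0.7649,-2.9315) cross=-39.296
  mode + wants cross > 0 → take C=(6.4309,5.9845) (cross=39.296)
ex = (C−B)/|BC| = (0.9586,0.2849); ey = (-0.2849,0.9586)
P = B + 3.07·ex + 1.02·ey = (2.3732,5.8426)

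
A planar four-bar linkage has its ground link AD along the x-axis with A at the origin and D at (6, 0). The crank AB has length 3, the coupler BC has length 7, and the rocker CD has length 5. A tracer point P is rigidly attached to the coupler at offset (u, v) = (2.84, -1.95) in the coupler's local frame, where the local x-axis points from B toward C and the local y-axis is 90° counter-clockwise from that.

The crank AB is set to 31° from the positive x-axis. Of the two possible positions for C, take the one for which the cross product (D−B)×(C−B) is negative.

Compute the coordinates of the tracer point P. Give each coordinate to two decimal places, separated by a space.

A=(0,0), D=(6.00,0)
B = A + 3.00·(cos31°, sin31°) = (2.5715, 1.5451)
|BD| = 3.7606
circle(B,7.00) ∩ circle(D,5.00): a=5.0713, h=4.8251
  candidates: C₊=(9.1775,3.8605) cross=18.145; C₋=(5.2124,-4.9376) cross=-18.145
  mode - wants cross < 0 → take C=(5.2124,-4.9376) (cross=-18.145)
ex = (C−B)/|BC| = (0.3773,-0.9261); ey = (0.9261,0.3773)
P = B + 2.84·ex + -1.95·ey = (1.8371,-1.8207)

1.84 -1.82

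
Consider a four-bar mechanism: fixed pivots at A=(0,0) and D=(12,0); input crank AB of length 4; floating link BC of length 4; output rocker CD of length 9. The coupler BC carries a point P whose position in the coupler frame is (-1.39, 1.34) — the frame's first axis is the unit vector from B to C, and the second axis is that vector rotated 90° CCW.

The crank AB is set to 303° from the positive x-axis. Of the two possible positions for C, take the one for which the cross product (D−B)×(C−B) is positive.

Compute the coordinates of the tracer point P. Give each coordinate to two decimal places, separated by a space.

0.58 -4.43

A=(0,0), D=(12.00,0)
B = A + 4.00·(cos303°, sin303°) = (2.1786, -3.3547)
|BD| = 10.3786
circle(B,4.00) ∩ circle(D,9.00): a=2.0578, h=3.4301
  candidates: C₊=(3.0172,0.5564) cross=35.599; C₋=(5.2346,-5.9355) cross=-35.599
  mode + wants cross > 0 → take C=(3.0172,0.5564) (cross=35.599)
ex = (C−B)/|BC| = (0.2097,0.9778); ey = (-0.9778,0.2097)
P = B + -1.39·ex + 1.34·ey = (0.5769,-4.4328)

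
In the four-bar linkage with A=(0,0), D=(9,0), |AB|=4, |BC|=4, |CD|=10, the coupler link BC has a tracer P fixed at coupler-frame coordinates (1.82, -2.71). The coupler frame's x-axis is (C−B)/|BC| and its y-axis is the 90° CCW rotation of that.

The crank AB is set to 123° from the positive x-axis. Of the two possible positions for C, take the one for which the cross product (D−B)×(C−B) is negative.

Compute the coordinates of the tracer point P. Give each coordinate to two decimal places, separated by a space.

A=(0,0), D=(9.00,0)
B = A + 4.00·(cos123°, sin123°) = (-2.1786, 3.3547)
|BD| = 11.6711
circle(B,4.00) ∩ circle(D,10.00): a=2.2369, h=3.3161
  candidates: C₊=(0.9171,5.8878) cross=38.702; C₋=(-0.9892,-0.4644) cross=-38.702
  mode - wants cross < 0 → take C=(-0.9892,-0.4644) (cross=-38.702)
ex = (C−B)/|BC| = (0.2973,-0.9548); ey = (0.9548,0.2973)
P = B + 1.82·ex + -2.71·ey = (-4.2248,0.8112)

-4.22 0.81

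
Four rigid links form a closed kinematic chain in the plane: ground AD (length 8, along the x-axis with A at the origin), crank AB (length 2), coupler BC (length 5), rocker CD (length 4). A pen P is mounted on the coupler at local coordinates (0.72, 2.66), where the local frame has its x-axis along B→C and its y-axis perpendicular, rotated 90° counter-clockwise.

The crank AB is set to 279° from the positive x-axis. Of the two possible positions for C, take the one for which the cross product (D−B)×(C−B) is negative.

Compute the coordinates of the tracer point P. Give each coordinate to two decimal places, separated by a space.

1.50 0.51

A=(0,0), D=(8.00,0)
B = A + 2.00·(cos279°, sin279°) = (0.3129, -1.9754)
|BD| = 7.9369
circle(B,5.00) ∩ circle(D,4.00): a=4.5354, h=2.1048
  candidates: C₊=(4.1817,1.1920) cross=16.705; C₋=(5.2294,-2.8851) cross=-16.705
  mode - wants cross < 0 → take C=(5.2294,-2.8851) (cross=-16.705)
ex = (C−B)/|BC| = (0.9833,-0.1819); ey = (0.1819,0.9833)
P = B + 0.72·ex + 2.66·ey = (1.5048,0.5092)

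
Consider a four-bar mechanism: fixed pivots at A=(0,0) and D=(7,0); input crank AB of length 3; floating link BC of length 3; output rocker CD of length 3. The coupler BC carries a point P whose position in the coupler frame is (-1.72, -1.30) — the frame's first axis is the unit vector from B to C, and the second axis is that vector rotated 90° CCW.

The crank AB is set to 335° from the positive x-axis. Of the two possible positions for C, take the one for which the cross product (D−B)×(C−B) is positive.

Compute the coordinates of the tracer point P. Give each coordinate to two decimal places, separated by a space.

2.93 -3.41

A=(0,0), D=(7.00,0)
B = A + 3.00·(cos335°, sin335°) = (2.7189, -1.2679)
|BD| = 4.4649
circle(B,3.00) ∩ circle(D,3.00): a=2.2324, h=2.0041
  candidates: C₊=(4.2904,1.2876) cross=8.948; C₋=(5.4285,-2.5555) cross=-8.948
  mode + wants cross > 0 → take C=(4.2904,1.2876) (cross=8.948)
ex = (C−B)/|BC| = (0.5238,0.8518); ey = (-0.8518,0.5238)
P = B + -1.72·ex + -1.30·ey = (2.9253,-3.4140)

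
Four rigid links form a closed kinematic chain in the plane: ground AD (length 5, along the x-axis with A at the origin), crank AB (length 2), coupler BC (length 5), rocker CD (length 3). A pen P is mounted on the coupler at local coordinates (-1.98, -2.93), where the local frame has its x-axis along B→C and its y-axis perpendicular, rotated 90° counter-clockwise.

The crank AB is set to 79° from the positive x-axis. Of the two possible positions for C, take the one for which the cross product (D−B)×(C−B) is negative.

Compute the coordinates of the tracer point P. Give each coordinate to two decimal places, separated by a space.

A=(0,0), D=(5.00,0)
B = A + 2.00·(cos79°, sin79°) = (0.3816, 1.9633)
|BD| = 5.0183
circle(B,5.00) ∩ circle(D,3.00): a=4.1033, h=2.8570
  candidates: C₊=(5.2756,2.9873) cross=14.338; C₋=(3.0402,-2.2714) cross=-14.338
  mode - wants cross < 0 → take C=(3.0402,-2.2714) (cross=-14.338)
ex = (C−B)/|BC| = (0.5317,-0.8469); ey = (0.8469,0.5317)
P = B + -1.98·ex + -2.93·ey = (-3.1527,2.0822)

-3.15 2.08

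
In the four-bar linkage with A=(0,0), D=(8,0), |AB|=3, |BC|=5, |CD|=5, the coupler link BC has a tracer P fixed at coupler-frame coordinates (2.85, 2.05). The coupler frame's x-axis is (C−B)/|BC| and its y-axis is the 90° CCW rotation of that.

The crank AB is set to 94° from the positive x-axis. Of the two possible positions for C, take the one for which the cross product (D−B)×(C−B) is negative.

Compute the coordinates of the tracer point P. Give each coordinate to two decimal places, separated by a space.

3.21 2.18

A=(0,0), D=(8.00,0)
B = A + 3.00·(cos94°, sin94°) = (-0.2093, 2.9927)
|BD| = 8.7378
circle(B,5.00) ∩ circle(D,5.00): a=4.3689, h=2.4317
  candidates: C₊=(4.7282,3.7809) cross=21.247; C₋=(3.0625,-0.7882) cross=-21.247
  mode - wants cross < 0 → take C=(3.0625,-0.7882) (cross=-21.247)
ex = (C−B)/|BC| = (0.6544,-0.7562); ey = (0.7562,0.6544)
P = B + 2.85·ex + 2.05·ey = (3.2058,2.1790)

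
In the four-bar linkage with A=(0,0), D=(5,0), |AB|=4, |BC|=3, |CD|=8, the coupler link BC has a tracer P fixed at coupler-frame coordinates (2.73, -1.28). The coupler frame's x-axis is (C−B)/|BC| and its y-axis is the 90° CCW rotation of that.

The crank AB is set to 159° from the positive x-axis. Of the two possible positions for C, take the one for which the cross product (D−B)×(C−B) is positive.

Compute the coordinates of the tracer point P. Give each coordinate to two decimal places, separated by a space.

A=(0,0), D=(5.00,0)
B = A + 4.00·(cos159°, sin159°) = (-3.7343, 1.4335)
|BD| = 8.8512
circle(B,3.00) ∩ circle(D,8.00): a=1.3187, h=2.6947
  candidates: C₊=(-1.9967,3.8790) cross=23.851; C₋=(-2.8695,-1.4392) cross=-23.851
  mode + wants cross > 0 → take C=(-1.9967,3.8790) (cross=23.851)
ex = (C−B)/|BC| = (0.5792,0.8152); ey = (-0.8152,0.5792)
P = B + 2.73·ex + -1.28·ey = (-1.1096,2.9175)

-1.11 2.92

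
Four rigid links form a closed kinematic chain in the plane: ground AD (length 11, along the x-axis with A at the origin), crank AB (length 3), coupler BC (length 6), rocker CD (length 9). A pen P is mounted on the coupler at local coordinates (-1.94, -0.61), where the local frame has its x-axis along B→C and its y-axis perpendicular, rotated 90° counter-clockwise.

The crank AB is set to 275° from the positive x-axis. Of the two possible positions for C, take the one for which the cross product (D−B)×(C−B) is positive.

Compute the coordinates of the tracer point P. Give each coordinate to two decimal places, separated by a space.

A=(0,0), D=(11.00,0)
B = A + 3.00·(cos275°, sin275°) = (0.2615, -2.9886)
|BD| = 11.1466
circle(B,6.00) ∩ circle(D,9.00): a=3.5548, h=4.8336
  candidates: C₊=(2.3901,2.6211) cross=53.878; C₋=(4.9821,-6.6921) cross=-53.878
  mode + wants cross > 0 → take C=(2.3901,2.6211) (cross=53.878)
ex = (C−B)/|BC| = (0.3548,0.9350); ey = (-0.9350,0.3548)
P = B + -1.94·ex + -0.61·ey = (0.1435,-5.0188)

0.14 -5.02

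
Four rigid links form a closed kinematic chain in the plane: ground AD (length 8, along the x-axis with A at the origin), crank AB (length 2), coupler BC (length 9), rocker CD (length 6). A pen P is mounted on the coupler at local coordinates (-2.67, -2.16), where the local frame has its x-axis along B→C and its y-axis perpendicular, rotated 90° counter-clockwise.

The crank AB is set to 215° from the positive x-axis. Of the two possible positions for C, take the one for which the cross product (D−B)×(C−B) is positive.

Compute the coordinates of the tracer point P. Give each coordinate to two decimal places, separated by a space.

A=(0,0), D=(8.00,0)
B = A + 2.00·(cos215°, sin215°) = (-1.6383, -1.1472)
|BD| = 9.7063
circle(B,9.00) ∩ circle(D,6.00): a=7.1712, h=5.4381
  candidates: C₊=(4.8400,5.1004) cross=52.784; C₋=(6.1254,-5.6996) cross=-52.784
  mode + wants cross > 0 → take C=(4.8400,5.1004) (cross=52.784)
ex = (C−B)/|BC| = (0.7198,0.6942); ey = (-0.6942,0.7198)
P = B + -2.67·ex + -2.16·ey = (-2.0608,-4.5554)

-2.06 -4.56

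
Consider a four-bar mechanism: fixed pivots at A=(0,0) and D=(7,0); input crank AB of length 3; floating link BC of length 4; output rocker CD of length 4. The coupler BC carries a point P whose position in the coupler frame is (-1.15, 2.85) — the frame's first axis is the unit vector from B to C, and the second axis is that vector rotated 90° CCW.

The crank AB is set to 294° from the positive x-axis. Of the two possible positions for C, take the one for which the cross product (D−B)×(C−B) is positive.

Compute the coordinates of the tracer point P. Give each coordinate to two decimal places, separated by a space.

A=(0,0), D=(7.00,0)
B = A + 3.00·(cos294°, sin294°) = (1.2202, -2.7406)
|BD| = 6.3966
circle(B,4.00) ∩ circle(D,4.00): a=3.1983, h=2.4022
  candidates: C₊=(3.0809,0.8003) cross=15.366; C₋=(5.1393,-3.5409) cross=-15.366
  mode + wants cross > 0 → take C=(3.0809,0.8003) (cross=15.366)
ex = (C−B)/|BC| = (0.4652,0.8852); ey = (-0.8852,0.4652)
P = B + -1.15·ex + 2.85·ey = (-1.8376,-2.4329)

-1.84 -2.43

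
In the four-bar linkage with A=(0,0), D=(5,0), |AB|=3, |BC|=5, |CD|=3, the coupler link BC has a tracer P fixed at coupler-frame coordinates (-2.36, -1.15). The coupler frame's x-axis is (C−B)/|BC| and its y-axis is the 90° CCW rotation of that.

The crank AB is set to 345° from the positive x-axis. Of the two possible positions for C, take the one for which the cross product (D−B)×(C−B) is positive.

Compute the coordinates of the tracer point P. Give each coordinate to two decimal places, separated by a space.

A=(0,0), D=(5.00,0)
B = A + 3.00·(cos345°, sin345°) = (2.8978, -0.7765)
|BD| = 2.2410
circle(B,5.00) ∩ circle(D,3.00): a=4.6903, h=1.7324
  candidates: C₊=(6.6973,2.4737) cross=3.882; C₋=(7.8978,-0.7765) cross=-3.882
  mode + wants cross > 0 → take C=(6.6973,2.4737) (cross=3.882)
ex = (C−B)/|BC| = (0.7599,0.6500); ey = (-0.6500,0.7599)
P = B + -2.36·ex + -1.15·ey = (1.8519,-3.1844)

1.85 -3.18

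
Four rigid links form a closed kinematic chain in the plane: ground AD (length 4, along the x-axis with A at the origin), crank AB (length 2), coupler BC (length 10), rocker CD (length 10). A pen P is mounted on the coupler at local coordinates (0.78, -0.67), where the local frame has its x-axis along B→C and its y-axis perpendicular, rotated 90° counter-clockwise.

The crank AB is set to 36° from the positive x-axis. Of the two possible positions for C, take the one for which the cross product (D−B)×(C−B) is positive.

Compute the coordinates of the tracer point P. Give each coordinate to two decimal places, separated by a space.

A=(0,0), D=(4.00,0)
B = A + 2.00·(cos36°, sin36°) = (1.6180, 1.1756)
|BD| = 2.6563
circle(B,10.00) ∩ circle(D,10.00): a=1.3281, h=9.9114
  candidates: C₊=(7.1955,9.4757) cross=26.327; C₋=(-1.5774,-8.3001) cross=-26.327
  mode + wants cross > 0 → take C=(7.1955,9.4757) (cross=26.327)
ex = (C−B)/|BC| = (0.5577,0.8300); ey = (-0.8300,0.5577)
P = B + 0.78·ex + -0.67·ey = (2.6092,1.4493)

2.61 1.45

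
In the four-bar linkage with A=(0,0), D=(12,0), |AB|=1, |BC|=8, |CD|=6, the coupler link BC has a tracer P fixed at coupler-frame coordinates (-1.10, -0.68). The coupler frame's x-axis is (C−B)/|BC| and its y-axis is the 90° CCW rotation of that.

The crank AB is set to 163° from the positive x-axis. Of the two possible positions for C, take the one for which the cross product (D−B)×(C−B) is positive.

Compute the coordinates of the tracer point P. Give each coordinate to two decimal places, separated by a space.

A=(0,0), D=(12.00,0)
B = A + 1.00·(cos163°, sin163°) = (-0.9563, 0.2924)
|BD| = 12.9596
circle(B,8.00) ∩ circle(D,6.00): a=7.5601, h=2.6163
  candidates: C₊=(6.6609,2.7375) cross=33.907; C₋=(6.5428,-2.4938) cross=-33.907
  mode + wants cross > 0 → take C=(6.6609,2.7375) (cross=33.907)
ex = (C−B)/|BC| = (0.9521,0.3056); ey = (-0.3056,0.9521)
P = B + -1.10·ex + -0.68·ey = (-1.7958,-0.6913)

-1.80 -0.69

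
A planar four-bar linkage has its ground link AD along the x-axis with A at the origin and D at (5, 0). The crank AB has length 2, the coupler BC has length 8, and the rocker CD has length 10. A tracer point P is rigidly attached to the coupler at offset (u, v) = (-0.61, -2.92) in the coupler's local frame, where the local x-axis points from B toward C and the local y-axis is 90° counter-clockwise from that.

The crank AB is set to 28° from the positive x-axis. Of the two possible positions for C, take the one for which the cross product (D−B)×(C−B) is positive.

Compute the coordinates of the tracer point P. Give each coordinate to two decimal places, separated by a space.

4.75 0.90

A=(0,0), D=(5.00,0)
B = A + 2.00·(cos28°, sin28°) = (1.7659, 0.9389)
|BD| = 3.3676
circle(B,8.00) ∩ circle(D,10.00): a=-3.6612, h=7.1131
  candidates: C₊=(0.2331,8.7907) cross=23.954; C₋=(-3.7333,-4.8713) cross=-23.954
  mode + wants cross > 0 → take C=(0.2331,8.7907) (cross=23.954)
ex = (C−B)/|BC| = (-0.1916,0.9815); ey = (-0.9815,-0.1916)
P = B + -0.61·ex + -2.92·ey = (4.7487,0.8997)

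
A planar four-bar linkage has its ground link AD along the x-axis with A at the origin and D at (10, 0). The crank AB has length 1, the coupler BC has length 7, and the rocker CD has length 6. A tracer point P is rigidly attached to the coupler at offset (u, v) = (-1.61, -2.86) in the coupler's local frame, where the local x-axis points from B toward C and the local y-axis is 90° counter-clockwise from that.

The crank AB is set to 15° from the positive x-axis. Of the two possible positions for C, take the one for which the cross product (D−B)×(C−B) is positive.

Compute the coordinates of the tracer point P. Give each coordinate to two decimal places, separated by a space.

1.57 -2.97

A=(0,0), D=(10.00,0)
B = A + 1.00·(cos15°, sin15°) = (0.9659, 0.2588)
|BD| = 9.0378
circle(B,7.00) ∩ circle(D,6.00): a=5.2381, h=4.6435
  candidates: C₊=(6.3348,4.7504) cross=41.967; C₋=(6.0689,-4.5328) cross=-41.967
  mode + wants cross > 0 → take C=(6.3348,4.7504) (cross=41.967)
ex = (C−B)/|BC| = (0.7670,0.6417); ey = (-0.6417,0.7670)
P = B + -1.61·ex + -2.86·ey = (1.5662,-2.9678)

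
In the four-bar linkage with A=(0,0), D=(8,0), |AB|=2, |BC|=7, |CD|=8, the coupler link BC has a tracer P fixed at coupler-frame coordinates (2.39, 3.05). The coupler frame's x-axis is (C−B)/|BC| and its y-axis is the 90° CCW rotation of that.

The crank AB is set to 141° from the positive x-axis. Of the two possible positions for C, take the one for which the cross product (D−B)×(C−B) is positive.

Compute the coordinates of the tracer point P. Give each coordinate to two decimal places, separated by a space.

A=(0,0), D=(8.00,0)
B = A + 2.00·(cos141°, sin141°) = (-1.5543, 1.2586)
|BD| = 9.6368
circle(B,7.00) ∩ circle(D,8.00): a=4.0402, h=5.7164
  candidates: C₊=(3.1979,6.3984) cross=55.088; C₋=(1.7047,-4.9365) cross=-55.088
  mode + wants cross > 0 → take C=(3.1979,6.3984) (cross=55.088)
ex = (C−B)/|BC| = (0.6789,0.7343); ey = (-0.7343,0.6789)
P = B + 2.39·ex + 3.05·ey = (-2.1712,5.0841)

-2.17 5.08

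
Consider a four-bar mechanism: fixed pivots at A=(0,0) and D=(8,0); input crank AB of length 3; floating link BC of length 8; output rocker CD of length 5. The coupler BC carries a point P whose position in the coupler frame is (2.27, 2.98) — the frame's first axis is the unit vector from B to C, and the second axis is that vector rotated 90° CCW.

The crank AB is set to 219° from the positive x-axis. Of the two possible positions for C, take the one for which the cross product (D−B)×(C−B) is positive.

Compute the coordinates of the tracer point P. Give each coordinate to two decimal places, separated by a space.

A=(0,0), D=(8.00,0)
B = A + 3.00·(cos219°, sin219°) = (-2.3314, -1.8880)
|BD| = 10.5025
circle(B,8.00) ∩ circle(D,5.00): a=7.1080, h=3.6711
  candidates: C₊=(4.0008,3.0011) cross=38.556; C₋=(5.3207,-4.2215) cross=-38.556
  mode + wants cross > 0 → take C=(4.0008,3.0011) (cross=38.556)
ex = (C−B)/|BC| = (0.7915,0.6111); ey = (-0.6111,0.7915)
P = B + 2.27·ex + 2.98·ey = (-2.3558,1.8581)

-2.36 1.86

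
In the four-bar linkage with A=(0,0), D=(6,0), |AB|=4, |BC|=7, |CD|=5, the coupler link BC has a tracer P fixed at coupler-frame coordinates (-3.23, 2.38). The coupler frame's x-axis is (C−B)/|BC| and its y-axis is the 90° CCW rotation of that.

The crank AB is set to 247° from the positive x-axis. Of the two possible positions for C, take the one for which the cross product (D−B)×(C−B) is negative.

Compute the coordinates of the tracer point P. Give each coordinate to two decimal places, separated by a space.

A=(0,0), D=(6.00,0)
B = A + 4.00·(cos247°, sin247°) = (-1.5629, -3.6820)
|BD| = 8.4116
circle(B,7.00) ∩ circle(D,5.00): a=5.6324, h=4.1564
  candidates: C₊=(1.6818,2.5205) cross=34.962; C₋=(5.3206,-4.9536) cross=-34.962
  mode - wants cross < 0 → take C=(5.3206,-4.9536) (cross=-34.962)
ex = (C−B)/|BC| = (0.9834,-0.1817); ey = (0.1817,0.9834)
P = B + -3.23·ex + 2.38·ey = (-4.3068,-0.7549)

-4.31 -0.75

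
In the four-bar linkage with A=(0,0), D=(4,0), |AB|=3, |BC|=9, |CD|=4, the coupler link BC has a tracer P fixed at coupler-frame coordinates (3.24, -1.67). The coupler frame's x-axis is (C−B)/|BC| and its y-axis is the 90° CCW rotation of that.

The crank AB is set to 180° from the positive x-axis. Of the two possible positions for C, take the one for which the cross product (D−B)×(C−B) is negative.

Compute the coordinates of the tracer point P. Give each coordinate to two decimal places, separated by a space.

-0.78 -2.89

A=(0,0), D=(4.00,0)
B = A + 3.00·(cos180°, sin180°) = (-3.0000, 0.0000)
|BD| = 7.0000
circle(B,9.00) ∩ circle(D,4.00): a=8.1429, h=3.8333
  candidates: C₊=(5.1429,3.8333) cross=26.833; C₋=(5.1429,-3.8333) cross=-26.833
  mode - wants cross < 0 → take C=(5.1429,-3.8333) (cross=-26.833)
ex = (C−B)/|BC| = (0.9048,-0.4259); ey = (0.4259,0.9048)
P = B + 3.24·ex + -1.67·ey = (-0.7799,-2.8909)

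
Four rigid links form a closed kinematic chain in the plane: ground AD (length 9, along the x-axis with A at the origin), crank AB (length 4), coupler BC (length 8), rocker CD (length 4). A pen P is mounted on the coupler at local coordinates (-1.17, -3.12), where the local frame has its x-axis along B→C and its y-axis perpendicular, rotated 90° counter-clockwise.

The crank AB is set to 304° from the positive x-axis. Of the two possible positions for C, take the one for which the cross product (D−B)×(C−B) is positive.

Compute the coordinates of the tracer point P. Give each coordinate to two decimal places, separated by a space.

4.16 -6.04

A=(0,0), D=(9.00,0)
B = A + 4.00·(cos304°, sin304°) = (2.2368, -3.3162)
|BD| = 7.5325
circle(B,8.00) ∩ circle(D,4.00): a=6.9524, h=3.9577
  candidates: C₊=(6.7368,3.2982) cross=29.811; C₋=(10.2216,-3.8089) cross=-29.811
  mode + wants cross > 0 → take C=(6.7368,3.2982) (cross=29.811)
ex = (C−B)/|BC| = (0.5625,0.8268); ey = (-0.8268,0.5625)
P = B + -1.17·ex + -3.12·ey = (4.1582,-6.0385)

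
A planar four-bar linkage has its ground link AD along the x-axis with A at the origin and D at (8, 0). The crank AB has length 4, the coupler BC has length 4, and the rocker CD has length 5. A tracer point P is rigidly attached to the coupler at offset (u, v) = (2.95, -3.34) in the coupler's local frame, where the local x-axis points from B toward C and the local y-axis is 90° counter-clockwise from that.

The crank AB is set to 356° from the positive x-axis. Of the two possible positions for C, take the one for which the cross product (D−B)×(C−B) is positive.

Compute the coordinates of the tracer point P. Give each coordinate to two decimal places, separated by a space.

7.75 2.12

A=(0,0), D=(8.00,0)
B = A + 4.00·(cos356°, sin356°) = (3.9903, -0.2790)
|BD| = 4.0194
circle(B,4.00) ∩ circle(D,5.00): a=0.8902, h=3.8997
  candidates: C₊=(4.6076,3.6731) cross=15.675; C₋=(5.1490,-4.1075) cross=-15.675
  mode + wants cross > 0 → take C=(4.6076,3.6731) (cross=15.675)
ex = (C−B)/|BC| = (0.1543,0.9880); ey = (-0.9880,0.1543)
P = B + 2.95·ex + -3.34·ey = (7.7455,2.1202)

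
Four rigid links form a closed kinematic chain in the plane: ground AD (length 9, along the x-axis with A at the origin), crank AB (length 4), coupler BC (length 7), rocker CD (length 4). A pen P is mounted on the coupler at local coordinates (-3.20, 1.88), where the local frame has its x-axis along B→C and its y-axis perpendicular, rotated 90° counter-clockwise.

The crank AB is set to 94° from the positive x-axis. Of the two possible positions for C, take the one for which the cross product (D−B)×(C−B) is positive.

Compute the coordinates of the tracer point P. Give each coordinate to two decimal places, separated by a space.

A=(0,0), D=(9.00,0)
B = A + 4.00·(cos94°, sin94°) = (-0.2790, 3.9903)
|BD| = 10.1006
circle(B,7.00) ∩ circle(D,4.00): a=6.6839, h=2.0799
  candidates: C₊=(6.6828,3.2605) cross=21.008; C₋=(5.0395,-0.5609) cross=-21.008
  mode + wants cross > 0 → take C=(6.6828,3.2605) (cross=21.008)
ex = (C−B)/|BC| = (0.9946,-0.1043); ey = (0.1043,0.9946)
P = B + -3.20·ex + 1.88·ey = (-3.2656,6.1936)

-3.27 6.19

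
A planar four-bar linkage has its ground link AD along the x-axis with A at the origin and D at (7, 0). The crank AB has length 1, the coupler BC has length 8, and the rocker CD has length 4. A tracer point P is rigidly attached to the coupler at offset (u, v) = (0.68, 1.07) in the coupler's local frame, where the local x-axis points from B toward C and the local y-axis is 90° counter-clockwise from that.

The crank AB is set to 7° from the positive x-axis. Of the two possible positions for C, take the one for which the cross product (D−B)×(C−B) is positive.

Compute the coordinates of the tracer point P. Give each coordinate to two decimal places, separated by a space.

A=(0,0), D=(7.00,0)
B = A + 1.00·(cos7°, sin7°) = (0.9925, 0.1219)
|BD| = 6.0087
circle(B,8.00) ∩ circle(D,4.00): a=6.9986, h=3.8756
  candidates: C₊=(8.0683,3.8547) cross=23.287; C₋=(7.9111,-3.8949) cross=-23.287
  mode + wants cross > 0 → take C=(8.0683,3.8547) (cross=23.287)
ex = (C−B)/|BC| = (0.8845,0.4666); ey = (-0.4666,0.8845)
P = B + 0.68·ex + 1.07·ey = (1.0947,1.3855)

1.09 1.39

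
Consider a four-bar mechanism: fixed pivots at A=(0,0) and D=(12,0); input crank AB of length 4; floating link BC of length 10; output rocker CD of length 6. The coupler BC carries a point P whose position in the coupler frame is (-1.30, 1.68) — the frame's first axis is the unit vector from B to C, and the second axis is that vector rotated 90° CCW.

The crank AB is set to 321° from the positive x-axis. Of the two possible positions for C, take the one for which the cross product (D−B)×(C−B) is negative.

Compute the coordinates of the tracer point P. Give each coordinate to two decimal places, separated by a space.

2.47 -0.49

A=(0,0), D=(12.00,0)
B = A + 4.00·(cos321°, sin321°) = (3.1086, -2.5173)
|BD| = 9.2409
circle(B,10.00) ∩ circle(D,6.00): a=8.0833, h=5.8873
  candidates: C₊=(9.2825,5.3493) cross=54.404; C₋=(12.4899,-5.9800) cross=-54.404
  mode - wants cross < 0 → take C=(12.4899,-5.9800) (cross=-54.404)
ex = (C−B)/|BC| = (0.9381,-0.3463); ey = (0.3463,0.9381)
P = B + -1.30·ex + 1.68·ey = (2.4707,-0.4911)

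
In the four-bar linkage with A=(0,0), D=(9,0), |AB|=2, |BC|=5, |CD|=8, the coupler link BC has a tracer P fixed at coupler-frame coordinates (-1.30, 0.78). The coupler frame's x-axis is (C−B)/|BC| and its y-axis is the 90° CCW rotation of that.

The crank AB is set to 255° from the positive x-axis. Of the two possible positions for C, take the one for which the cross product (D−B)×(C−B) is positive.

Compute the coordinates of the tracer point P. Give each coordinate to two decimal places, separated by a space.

A=(0,0), D=(9.00,0)
B = A + 2.00·(cos255°, sin255°) = (-0.5176, -1.9319)
|BD| = 9.7117
circle(B,5.00) ∩ circle(D,8.00): a=2.8480, h=4.1096
  candidates: C₊=(1.4559,2.6622) cross=39.912; C₋=(3.0909,-5.3928) cross=-39.912
  mode + wants cross > 0 → take C=(1.4559,2.6622) (cross=39.912)
ex = (C−B)/|BC| = (0.3947,0.9188); ey = (-0.9188,0.3947)
P = B + -1.30·ex + 0.78·ey = (-1.7474,-2.8184)

-1.75 -2.82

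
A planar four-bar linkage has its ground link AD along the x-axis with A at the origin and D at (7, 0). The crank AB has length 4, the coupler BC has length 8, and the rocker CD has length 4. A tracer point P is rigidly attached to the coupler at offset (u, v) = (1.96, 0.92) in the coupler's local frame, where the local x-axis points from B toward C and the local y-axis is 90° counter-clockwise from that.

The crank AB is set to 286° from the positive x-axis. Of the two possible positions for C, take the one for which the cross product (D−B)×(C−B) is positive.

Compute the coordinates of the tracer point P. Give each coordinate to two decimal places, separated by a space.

1.17 -1.68

A=(0,0), D=(7.00,0)
B = A + 4.00·(cos286°, sin286°) = (1.1025, -3.8450)
|BD| = 7.0402
circle(B,8.00) ∩ circle(D,4.00): a=6.9291, h=3.9985
  candidates: C₊=(4.7232,3.2888) cross=28.150; C₋=(9.0907,-3.4101) cross=-28.150
  mode + wants cross > 0 → take C=(4.7232,3.2888) (cross=28.150)
ex = (C−B)/|BC| = (0.4526,0.8917); ey = (-0.8917,0.4526)
P = B + 1.96·ex + 0.92·ey = (1.1692,-1.6809)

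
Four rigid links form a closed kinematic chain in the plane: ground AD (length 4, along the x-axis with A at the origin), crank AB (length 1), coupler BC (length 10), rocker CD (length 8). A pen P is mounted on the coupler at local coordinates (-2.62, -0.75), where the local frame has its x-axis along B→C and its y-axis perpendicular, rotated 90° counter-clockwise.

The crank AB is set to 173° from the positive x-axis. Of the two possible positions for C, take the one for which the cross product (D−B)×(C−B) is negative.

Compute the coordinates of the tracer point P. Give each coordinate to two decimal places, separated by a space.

A=(0,0), D=(4.00,0)
B = A + 1.00·(cos173°, sin173°) = (-0.9925, 0.1219)
|BD| = 4.9940
circle(B,10.00) ∩ circle(D,8.00): a=6.1013, h=7.9230
  candidates: C₊=(5.3003,7.8936) cross=39.568; C₋=(4.9136,-7.9477) cross=-39.568
  mode - wants cross < 0 → take C=(4.9136,-7.9477) (cross=-39.568)
ex = (C−B)/|BC| = (0.5906,-0.8070); ey = (0.8070,0.5906)
P = B + -2.62·ex + -0.75·ey = (-3.1452,1.7931)

-3.15 1.79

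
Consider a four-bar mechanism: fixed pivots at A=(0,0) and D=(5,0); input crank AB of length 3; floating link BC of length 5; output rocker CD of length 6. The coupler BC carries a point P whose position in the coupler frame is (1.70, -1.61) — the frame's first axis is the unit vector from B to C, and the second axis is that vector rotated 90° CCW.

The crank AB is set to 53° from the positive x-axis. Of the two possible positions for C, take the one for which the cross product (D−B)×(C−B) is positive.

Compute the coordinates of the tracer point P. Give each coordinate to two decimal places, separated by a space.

4.14 2.50

A=(0,0), D=(5.00,0)
B = A + 3.00·(cos53°, sin53°) = (1.8054, 2.3959)
|BD| = 3.9932
circle(B,5.00) ∩ circle(D,6.00): a=0.6192, h=4.9615
  candidates: C₊=(5.2777,5.9936) cross=19.812; C₋=(-0.6761,-1.9449) cross=-19.812
  mode + wants cross > 0 → take C=(5.2777,5.9936) (cross=19.812)
ex = (C−B)/|BC| = (0.6945,0.7195); ey = (-0.7195,0.6945)
P = B + 1.70·ex + -1.61·ey = (4.1445,2.5010)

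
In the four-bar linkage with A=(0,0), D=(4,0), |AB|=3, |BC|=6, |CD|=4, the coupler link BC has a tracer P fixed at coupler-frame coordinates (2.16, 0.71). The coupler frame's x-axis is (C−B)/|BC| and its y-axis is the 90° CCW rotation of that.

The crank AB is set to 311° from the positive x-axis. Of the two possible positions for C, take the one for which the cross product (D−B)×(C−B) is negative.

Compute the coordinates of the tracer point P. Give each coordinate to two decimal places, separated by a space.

A=(0,0), D=(4.00,0)
B = A + 3.00·(cos311°, sin311°) = (1.9682, -2.2641)
|BD| = 3.0421
circle(B,6.00) ∩ circle(D,4.00): a=4.8082, h=3.5890
  candidates: C₊=(2.5084,3.7115) cross=10.918; C₋=(7.8507,-1.0826) cross=-10.918
  mode - wants cross < 0 → take C=(7.8507,-1.0826) (cross=-10.918)
ex = (C−B)/|BC| = (0.9804,0.1969); ey = (-0.1969,0.9804)
P = B + 2.16·ex + 0.71·ey = (3.9461,-1.1427)

3.95 -1.14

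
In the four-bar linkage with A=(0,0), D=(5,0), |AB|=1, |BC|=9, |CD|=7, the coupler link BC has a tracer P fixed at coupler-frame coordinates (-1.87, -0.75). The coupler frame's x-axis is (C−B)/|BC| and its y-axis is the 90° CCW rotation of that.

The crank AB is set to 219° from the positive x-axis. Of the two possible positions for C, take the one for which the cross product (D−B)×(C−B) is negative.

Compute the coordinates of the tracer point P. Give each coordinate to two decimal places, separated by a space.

A=(0,0), D=(5.00,0)
B = A + 1.00·(cos219°, sin219°) = (-0.7771, -0.6293)
|BD| = 5.8113
circle(B,9.00) ∩ circle(D,7.00): a=5.6589, h=6.9983
  candidates: C₊=(4.0906,6.9407) cross=40.670; C₋=(5.6063,-6.9737) cross=-40.670
  mode - wants cross < 0 → take C=(5.6063,-6.9737) (cross=-40.670)
ex = (C−B)/|BC| = (0.7093,-0.7049); ey = (0.7049,0.7093)
P = B + -1.87·ex + -0.75·ey = (-2.6322,0.1569)

-2.63 0.16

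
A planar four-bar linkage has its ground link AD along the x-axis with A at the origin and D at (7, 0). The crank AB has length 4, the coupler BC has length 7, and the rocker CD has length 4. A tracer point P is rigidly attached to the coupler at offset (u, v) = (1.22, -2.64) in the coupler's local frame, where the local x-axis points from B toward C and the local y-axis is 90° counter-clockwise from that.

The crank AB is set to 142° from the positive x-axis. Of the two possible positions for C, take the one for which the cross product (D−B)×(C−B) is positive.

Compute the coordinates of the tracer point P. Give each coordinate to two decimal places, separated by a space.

-1.93 -0.18

A=(0,0), D=(7.00,0)
B = A + 4.00·(cos142°, sin142°) = (-3.1520, 2.4626)
|BD| = 10.4465
circle(B,7.00) ∩ circle(D,4.00): a=6.8027, h=1.6502
  candidates: C₊=(3.8480,2.4626) cross=17.239; C₋=(3.0699,-0.7447) cross=-17.239
  mode + wants cross > 0 → take C=(3.8480,2.4626) (cross=17.239)
ex = (C−B)/|BC| = (1.0000,0.0000); ey = (-0.0000,1.0000)
P = B + 1.22·ex + -2.64·ey = (-1.9320,-0.1774)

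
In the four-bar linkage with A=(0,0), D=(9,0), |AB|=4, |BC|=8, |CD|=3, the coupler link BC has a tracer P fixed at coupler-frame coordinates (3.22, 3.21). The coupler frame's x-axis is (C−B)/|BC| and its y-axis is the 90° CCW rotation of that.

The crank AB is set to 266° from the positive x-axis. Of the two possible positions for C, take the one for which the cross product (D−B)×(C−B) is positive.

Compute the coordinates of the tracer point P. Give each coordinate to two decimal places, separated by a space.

A=(0,0), D=(9.00,0)
B = A + 4.00·(cos266°, sin266°) = (-0.2790, -3.9903)
|BD| = 10.1006
circle(B,8.00) ∩ circle(D,3.00): a=7.7729, h=1.8926
  candidates: C₊=(6.1140,0.8191) cross=19.116; C₋=(7.6093,-2.6582) cross=-19.116
  mode + wants cross > 0 → take C=(6.1140,0.8191) (cross=19.116)
ex = (C−B)/|BC| = (0.7991,0.6012); ey = (-0.6012,0.7991)
P = B + 3.22·ex + 3.21·ey = (0.3644,0.5107)

0.36 0.51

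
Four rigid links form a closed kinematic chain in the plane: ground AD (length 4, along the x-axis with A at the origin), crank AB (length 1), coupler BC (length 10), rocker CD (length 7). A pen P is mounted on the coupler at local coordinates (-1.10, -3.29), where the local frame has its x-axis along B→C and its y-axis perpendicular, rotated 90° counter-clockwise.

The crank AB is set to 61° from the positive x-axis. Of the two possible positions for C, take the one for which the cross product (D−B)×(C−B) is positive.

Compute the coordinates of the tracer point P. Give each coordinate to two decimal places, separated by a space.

A=(0,0), D=(4.00,0)
B = A + 1.00·(cos61°, sin61°) = (0.4848, 0.8746)
|BD| = 3.6224
circle(B,10.00) ∩ circle(D,7.00): a=8.8508, h=4.6544
  candidates: C₊=(10.1975,3.2543) cross=16.860; C₋=(7.9499,-5.7791) cross=-16.860
  mode + wants cross > 0 → take C=(10.1975,3.2543) (cross=16.860)
ex = (C−B)/|BC| = (0.9713,0.2380); ey = (-0.2380,0.9713)
P = B + -1.10·ex + -3.29·ey = (0.1993,-2.5826)

0.20 -2.58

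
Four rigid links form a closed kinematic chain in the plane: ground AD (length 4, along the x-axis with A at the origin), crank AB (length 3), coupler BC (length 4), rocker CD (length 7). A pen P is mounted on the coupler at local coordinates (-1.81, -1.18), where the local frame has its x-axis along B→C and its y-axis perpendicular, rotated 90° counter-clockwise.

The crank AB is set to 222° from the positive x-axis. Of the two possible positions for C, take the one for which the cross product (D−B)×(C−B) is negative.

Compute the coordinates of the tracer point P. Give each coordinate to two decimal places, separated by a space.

-4.13 -0.99

A=(0,0), D=(4.00,0)
B = A + 3.00·(cos222°, sin222°) = (-2.2294, -2.0074)
|BD| = 6.5449
circle(B,4.00) ∩ circle(D,7.00): a=0.7514, h=3.9288
  candidates: C₊=(-2.7193,1.9625) cross=25.713; C₋=(-0.3093,-5.5164) cross=-25.713
  mode - wants cross < 0 → take C=(-0.3093,-5.5164) (cross=-25.713)
ex = (C−B)/|BC| = (0.4800,-0.8772); ey = (0.8772,0.4800)
P = B + -1.81·ex + -1.18·ey = (-4.1335,-0.9860)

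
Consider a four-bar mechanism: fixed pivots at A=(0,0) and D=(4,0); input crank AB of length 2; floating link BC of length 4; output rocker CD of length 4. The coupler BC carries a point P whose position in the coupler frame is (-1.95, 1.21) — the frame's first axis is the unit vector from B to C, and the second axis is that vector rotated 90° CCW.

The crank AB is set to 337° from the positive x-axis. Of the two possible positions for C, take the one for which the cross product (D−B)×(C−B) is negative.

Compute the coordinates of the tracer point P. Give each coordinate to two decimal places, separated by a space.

A=(0,0), D=(4.00,0)
B = A + 2.00·(cos337°, sin337°) = (1.8410, -0.7815)
|BD| = 2.2961
circle(B,4.00) ∩ circle(D,4.00): a=1.1480, h=3.8317
  candidates: C₊=(1.6164,3.2122) cross=8.798; C₋=(4.2246,-3.9937) cross=-8.798
  mode - wants cross < 0 → take C=(4.2246,-3.9937) (cross=-8.798)
ex = (C−B)/|BC| = (0.5959,-0.8031); ey = (0.8031,0.5959)
P = B + -1.95·ex + 1.21·ey = (1.6507,1.5055)

1.65 1.51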